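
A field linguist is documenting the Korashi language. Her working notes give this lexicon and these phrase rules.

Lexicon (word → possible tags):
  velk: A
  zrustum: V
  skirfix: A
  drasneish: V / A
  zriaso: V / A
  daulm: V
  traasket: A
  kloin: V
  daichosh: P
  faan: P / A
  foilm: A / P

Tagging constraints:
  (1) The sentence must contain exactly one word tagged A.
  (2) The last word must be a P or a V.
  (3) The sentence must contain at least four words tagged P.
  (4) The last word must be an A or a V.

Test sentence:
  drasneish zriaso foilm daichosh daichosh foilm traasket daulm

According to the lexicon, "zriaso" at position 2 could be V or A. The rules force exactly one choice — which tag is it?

V

Candidates per position — 1:drasneish {V,A}; 2:zriaso {V,A}; 3:foilm {A,P}; 4:daichosh {P}; 5:daichosh {P}; 6:foilm {A,P}; 7:traasket {A}; 8:daulm {V}.
Position 1: A is ruled out by rule 1; that leaves V.
Position 2: A is ruled out by rule 1; that leaves V.
Position 3: A is ruled out by rule 1; that leaves P.
Position 6: A is ruled out by rule 1; that leaves P.
The only consistent sequence is: V V P P P P A V.
Checking: rule 1 holds; rule 2 holds; rule 3 holds; rule 4 holds.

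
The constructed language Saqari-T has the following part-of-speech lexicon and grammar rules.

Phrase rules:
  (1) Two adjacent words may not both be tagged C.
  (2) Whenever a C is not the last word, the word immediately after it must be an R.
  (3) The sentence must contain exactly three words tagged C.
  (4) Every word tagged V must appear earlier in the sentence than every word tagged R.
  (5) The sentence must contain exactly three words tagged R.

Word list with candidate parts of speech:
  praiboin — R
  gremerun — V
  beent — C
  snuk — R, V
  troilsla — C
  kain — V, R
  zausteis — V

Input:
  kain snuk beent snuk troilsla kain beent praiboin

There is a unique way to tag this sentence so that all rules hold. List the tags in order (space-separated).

Candidates per position — 1:kain {V,R}; 2:snuk {R,V}; 3:beent {C}; 4:snuk {R,V}; 5:troilsla {C}; 6:kain {V,R}; 7:beent {C}; 8:praiboin {R}.
At position 4, choosing V makes rule 2 impossible to satisfy; hence R.
At position 6, choosing V makes rule 2 impossible to satisfy; hence R.
At position 1, choosing R makes rule 5 impossible to satisfy; hence V.
At position 2, choosing R makes rule 5 impossible to satisfy; hence V.
The unique satisfying tagging is: V V C R C R C R.
Checking: rule 1 ✓; rule 2 ✓; rule 3 ✓; rule 4 ✓; rule 5 ✓.

V V C R C R C R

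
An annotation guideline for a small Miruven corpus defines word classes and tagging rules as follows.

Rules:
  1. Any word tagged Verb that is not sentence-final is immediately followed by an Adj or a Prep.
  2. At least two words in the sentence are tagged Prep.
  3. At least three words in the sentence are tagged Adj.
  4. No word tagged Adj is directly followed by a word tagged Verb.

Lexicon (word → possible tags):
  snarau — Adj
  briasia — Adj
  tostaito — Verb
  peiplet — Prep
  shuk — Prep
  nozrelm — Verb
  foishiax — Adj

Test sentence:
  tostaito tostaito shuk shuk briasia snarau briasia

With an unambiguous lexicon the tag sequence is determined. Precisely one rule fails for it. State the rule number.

1

Fixed tagging: Verb Verb Prep Prep Adj Adj Adj.
Rule check: R1 violated, R2 holds, R3 holds, R4 holds.
Only rule 1 fails.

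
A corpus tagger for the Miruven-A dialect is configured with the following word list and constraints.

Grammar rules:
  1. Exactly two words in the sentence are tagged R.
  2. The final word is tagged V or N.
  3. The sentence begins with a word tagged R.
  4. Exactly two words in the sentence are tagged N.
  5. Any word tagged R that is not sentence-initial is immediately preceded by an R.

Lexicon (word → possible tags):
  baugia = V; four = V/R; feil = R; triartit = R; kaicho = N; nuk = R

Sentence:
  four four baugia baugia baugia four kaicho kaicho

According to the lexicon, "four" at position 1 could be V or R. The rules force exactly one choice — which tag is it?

R

Candidates per position — 1:four {V,R}; 2:four {V,R}; 3:baugia {V}; 4:baugia {V}; 5:baugia {V}; 6:four {V,R}; 7:kaicho {N}; 8:kaicho {N}.
If word 1 were V, no tagging could satisfy rule 3; so word 1 is R.
If word 6 were R, no tagging could satisfy rule 5; so word 6 is V.
If word 2 were V, no tagging could satisfy rule 1; so word 2 is R.
So the tagging must be: R R V V V V N N.
Verifying each rule — rule 1 holds; rule 2 holds; rule 3 holds; rule 4 holds; rule 5 holds.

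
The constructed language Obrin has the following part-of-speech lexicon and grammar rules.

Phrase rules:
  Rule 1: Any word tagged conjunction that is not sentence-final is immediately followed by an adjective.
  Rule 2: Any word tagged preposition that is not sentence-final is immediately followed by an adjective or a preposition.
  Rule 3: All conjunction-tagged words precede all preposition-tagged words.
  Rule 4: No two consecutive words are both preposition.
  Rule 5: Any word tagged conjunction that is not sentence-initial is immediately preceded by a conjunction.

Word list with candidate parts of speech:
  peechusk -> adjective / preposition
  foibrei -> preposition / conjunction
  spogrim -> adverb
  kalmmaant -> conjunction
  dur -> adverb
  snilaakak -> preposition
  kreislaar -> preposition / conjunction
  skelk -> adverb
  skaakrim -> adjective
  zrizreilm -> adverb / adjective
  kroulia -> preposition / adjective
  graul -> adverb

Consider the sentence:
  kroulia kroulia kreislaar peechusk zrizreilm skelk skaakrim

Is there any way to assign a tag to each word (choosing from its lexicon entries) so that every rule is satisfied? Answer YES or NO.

YES

Candidates per position — 1:kroulia {preposition,adjective}; 2:kroulia {preposition,adjective}; 3:kreislaar {preposition,conjunction}; 4:peechusk {adjective,preposition}; 5:zrizreilm {adverb,adjective}; 6:skelk {adverb}; 7:skaakrim {adjective}.
One satisfying assignment: preposition adjective preposition adjective adverb adverb adjective.
Checking: rule 1 ok; rule 2 ok; rule 3 ok; rule 4 ok; rule 5 ok.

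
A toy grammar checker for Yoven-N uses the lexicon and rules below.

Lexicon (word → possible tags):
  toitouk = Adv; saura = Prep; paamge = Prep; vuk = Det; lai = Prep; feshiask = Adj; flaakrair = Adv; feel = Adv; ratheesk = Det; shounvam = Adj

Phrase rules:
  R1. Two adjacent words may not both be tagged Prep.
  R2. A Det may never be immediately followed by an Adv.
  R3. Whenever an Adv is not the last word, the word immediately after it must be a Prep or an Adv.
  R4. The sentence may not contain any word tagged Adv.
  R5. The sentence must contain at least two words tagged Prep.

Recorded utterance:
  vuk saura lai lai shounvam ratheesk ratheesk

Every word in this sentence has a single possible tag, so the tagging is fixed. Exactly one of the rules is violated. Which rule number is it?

1

Fixed tagging: Det Prep Prep Prep Adj Det Det.
Applying the rules: R1 ✗, R2 ✓, R3 ✓, R4 ✓, R5 ✓.
Only rule 1 fails.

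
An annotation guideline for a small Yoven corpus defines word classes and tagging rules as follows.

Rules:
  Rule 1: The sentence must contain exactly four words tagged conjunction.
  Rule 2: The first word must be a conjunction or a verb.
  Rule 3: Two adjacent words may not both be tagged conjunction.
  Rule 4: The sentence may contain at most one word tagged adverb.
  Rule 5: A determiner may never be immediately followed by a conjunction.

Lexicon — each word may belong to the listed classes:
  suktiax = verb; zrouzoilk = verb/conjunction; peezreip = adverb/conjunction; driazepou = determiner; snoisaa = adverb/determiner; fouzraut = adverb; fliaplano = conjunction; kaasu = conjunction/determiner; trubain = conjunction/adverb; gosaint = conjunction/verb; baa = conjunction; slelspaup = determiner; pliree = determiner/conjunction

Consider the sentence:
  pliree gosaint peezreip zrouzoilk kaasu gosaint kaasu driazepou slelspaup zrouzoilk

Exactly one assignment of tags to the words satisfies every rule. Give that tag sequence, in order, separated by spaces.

conjunction verb conjunction verb conjunction verb conjunction determiner determiner verb

Candidates per position — 1:pliree {determiner,conjunction}; 2:gosaint {conjunction,verb}; 3:peezreip {adverb,conjunction}; 4:zrouzoilk {verb,conjunction}; 5:kaasu {conjunction,determiner}; 6:gosaint {conjunction,verb}; 7:kaasu {conjunction,determiner}; 8:driazepou {determiner}; 9:slelspaup {determiner}; 10:zrouzoilk {verb,conjunction}.
Word 1 cannot be determiner — rule 2 would then fail for every completion. It is conjunction.
Word 2 cannot be conjunction — rule 3 would then fail for every completion. It is verb.
Word 10 cannot be conjunction — rule 5 would then fail for every completion. It is verb.
The remaining ambiguous positions (3, 4, 5, 6, 7) are resolved jointly — only one combination satisfies every rule.
The only consistent sequence is: conjunction verb conjunction verb conjunction verb conjunction determiner determiner verb.
Rule-by-rule: rule 1 ok; rule 2 ok; rule 3 ok; rule 4 ok; rule 5 ok.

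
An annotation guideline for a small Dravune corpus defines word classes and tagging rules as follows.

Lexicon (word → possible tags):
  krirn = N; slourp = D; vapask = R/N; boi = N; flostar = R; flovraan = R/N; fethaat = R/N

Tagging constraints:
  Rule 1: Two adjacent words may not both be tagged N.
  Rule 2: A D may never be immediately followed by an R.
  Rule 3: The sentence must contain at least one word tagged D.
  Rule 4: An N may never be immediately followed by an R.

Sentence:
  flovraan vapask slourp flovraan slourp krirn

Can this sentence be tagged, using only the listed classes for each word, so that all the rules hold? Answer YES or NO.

Candidates per position — 1:flovraan {R,N}; 2:vapask {R,N}; 3:slourp {D}; 4:flovraan {R,N}; 5:slourp {D}; 6:krirn {N}.
One satisfying assignment: R R D N D N.
Verifying each rule — rule 1 ok; rule 2 ok; rule 3 ok; rule 4 ok.

YES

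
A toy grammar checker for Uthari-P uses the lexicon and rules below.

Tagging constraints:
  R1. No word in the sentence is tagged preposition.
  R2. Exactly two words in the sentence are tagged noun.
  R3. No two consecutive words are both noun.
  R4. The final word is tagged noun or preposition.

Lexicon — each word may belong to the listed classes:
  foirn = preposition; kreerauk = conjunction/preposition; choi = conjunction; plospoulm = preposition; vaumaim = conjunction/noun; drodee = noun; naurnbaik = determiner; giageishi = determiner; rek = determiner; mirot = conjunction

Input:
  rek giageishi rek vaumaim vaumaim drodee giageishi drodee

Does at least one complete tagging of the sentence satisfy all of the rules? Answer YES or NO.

YES

Candidates per position — 1:rek {determiner}; 2:giageishi {determiner}; 3:rek {determiner}; 4:vaumaim {conjunction,noun}; 5:vaumaim {conjunction,noun}; 6:drodee {noun}; 7:giageishi {determiner}; 8:drodee {noun}.
One satisfying assignment: determiner determiner determiner conjunction conjunction noun determiner noun.
Rule-by-rule: rule 1 ok; rule 2 ok; rule 3 ok; rule 4 ok.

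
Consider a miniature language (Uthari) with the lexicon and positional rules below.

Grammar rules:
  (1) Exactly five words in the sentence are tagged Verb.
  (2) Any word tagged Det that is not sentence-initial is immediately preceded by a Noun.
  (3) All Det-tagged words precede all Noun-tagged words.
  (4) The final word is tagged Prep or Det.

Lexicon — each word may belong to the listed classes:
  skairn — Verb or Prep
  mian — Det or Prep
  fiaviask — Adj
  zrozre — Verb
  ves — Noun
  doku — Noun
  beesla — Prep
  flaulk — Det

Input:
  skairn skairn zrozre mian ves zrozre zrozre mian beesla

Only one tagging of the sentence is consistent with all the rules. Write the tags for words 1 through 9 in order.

Candidates per position — 1:skairn {Verb,Prep}; 2:skairn {Verb,Prep}; 3:zrozre {Verb}; 4:mian {Det,Prep}; 5:ves {Noun}; 6:zrozre {Verb}; 7:zrozre {Verb}; 8:mian {Det,Prep}; 9:beesla {Prep}.
Word 1 cannot be Prep — rule 1 would then fail for every completion. It is Verb.
Word 2 cannot be Prep — rule 1 would then fail for every completion. It is Verb.
Word 4 cannot be Det — rule 2 would then fail for every completion. It is Prep.
Word 8 cannot be Det — rule 2 would then fail for every completion. It is Prep.
So the tagging must be: Verb Verb Verb Prep Noun Verb Verb Prep Prep.
Check: rule 1 ✓; rule 2 ✓; rule 3 ✓; rule 4 ✓.

Verb Verb Verb Prep Noun Verb Verb Prep Prep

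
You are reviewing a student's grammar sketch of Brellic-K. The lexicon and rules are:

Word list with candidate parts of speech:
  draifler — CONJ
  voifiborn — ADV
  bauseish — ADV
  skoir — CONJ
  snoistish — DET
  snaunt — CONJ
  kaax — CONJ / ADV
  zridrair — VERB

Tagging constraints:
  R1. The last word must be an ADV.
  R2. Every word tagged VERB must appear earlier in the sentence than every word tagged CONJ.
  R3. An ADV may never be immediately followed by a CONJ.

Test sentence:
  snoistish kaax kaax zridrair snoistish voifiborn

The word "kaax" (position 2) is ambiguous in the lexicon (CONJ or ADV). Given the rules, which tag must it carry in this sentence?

Candidates per position — 1:snoistish {DET}; 2:kaax {CONJ,ADV}; 3:kaax {CONJ,ADV}; 4:zridrair {VERB}; 5:snoistish {DET}; 6:voifiborn {ADV}.
Position 2: CONJ is ruled out by rule 2; that leaves ADV.
Position 3: CONJ is ruled out by rule 2; that leaves ADV.
So the tagging must be: DET ADV ADV VERB DET ADV.
Verifying each rule — rule 1 ✓; rule 2 ✓; rule 3 ✓.

ADV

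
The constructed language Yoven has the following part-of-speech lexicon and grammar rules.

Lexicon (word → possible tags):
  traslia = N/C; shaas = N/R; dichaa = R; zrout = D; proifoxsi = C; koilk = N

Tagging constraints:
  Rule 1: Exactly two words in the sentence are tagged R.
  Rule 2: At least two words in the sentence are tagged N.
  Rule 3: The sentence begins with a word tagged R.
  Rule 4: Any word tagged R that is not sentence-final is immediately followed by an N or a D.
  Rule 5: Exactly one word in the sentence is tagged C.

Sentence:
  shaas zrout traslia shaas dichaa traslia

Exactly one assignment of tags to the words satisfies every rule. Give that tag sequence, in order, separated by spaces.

Candidates per position — 1:shaas {N,R}; 2:zrout {D}; 3:traslia {N,C}; 4:shaas {N,R}; 5:dichaa {R}; 6:traslia {N,C}.
Position 1: tagging it N would leave rule 3 unsatisfiable, so it must be R.
Position 4: tagging it R would leave rule 1 unsatisfiable, so it must be N.
Position 6: tagging it C would leave rule 4 unsatisfiable, so it must be N.
Position 3: tagging it N would leave rule 5 unsatisfiable, so it must be C.
The only consistent sequence is: R D C N R N.
Checking: rule 1 ✓; rule 2 ✓; rule 3 ✓; rule 4 ✓; rule 5 ✓.

R D C N R N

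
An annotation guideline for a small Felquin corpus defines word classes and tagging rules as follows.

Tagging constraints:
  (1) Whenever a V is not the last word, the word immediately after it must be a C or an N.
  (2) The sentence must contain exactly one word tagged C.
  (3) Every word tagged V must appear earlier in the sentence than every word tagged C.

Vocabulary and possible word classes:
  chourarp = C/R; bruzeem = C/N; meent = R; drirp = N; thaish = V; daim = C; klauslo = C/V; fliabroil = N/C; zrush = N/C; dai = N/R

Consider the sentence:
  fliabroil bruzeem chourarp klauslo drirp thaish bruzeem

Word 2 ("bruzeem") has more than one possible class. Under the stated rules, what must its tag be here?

Candidates per position — 1:fliabroil {N,C}; 2:bruzeem {C,N}; 3:chourarp {C,R}; 4:klauslo {C,V}; 5:drirp {N}; 6:thaish {V}; 7:bruzeem {C,N}.
Position 1: tagging it C would leave rule 3 unsatisfiable, so it must be N.
Position 2: tagging it C would leave rule 3 unsatisfiable, so it must be N.
Position 3: tagging it C would leave rule 3 unsatisfiable, so it must be R.
Position 4: tagging it C would leave rule 3 unsatisfiable, so it must be V.
Position 7: tagging it N would leave rule 2 unsatisfiable, so it must be C.
The only consistent sequence is: N N R V N V C.
Check: rule 1 ok; rule 2 ok; rule 3 ok.

N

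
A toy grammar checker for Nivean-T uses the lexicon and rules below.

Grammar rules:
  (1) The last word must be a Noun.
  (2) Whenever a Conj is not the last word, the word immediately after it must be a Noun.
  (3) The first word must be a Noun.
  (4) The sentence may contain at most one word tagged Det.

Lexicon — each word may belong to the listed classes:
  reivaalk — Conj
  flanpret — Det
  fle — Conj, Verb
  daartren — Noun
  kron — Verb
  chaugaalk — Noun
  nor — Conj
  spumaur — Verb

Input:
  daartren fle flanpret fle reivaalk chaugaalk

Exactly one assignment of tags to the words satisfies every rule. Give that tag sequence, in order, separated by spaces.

Noun Verb Det Verb Conj Noun

Candidates per position — 1:daartren {Noun}; 2:fle {Conj,Verb}; 3:flanpret {Det}; 4:fle {Conj,Verb}; 5:reivaalk {Conj}; 6:chaugaalk {Noun}.
Position 2: Conj is ruled out by rule 2; that leaves Verb.
Position 4: Conj is ruled out by rule 2; that leaves Verb.
That leaves exactly one tagging: Noun Verb Det Verb Conj Noun.
Rule-by-rule: rule 1 holds; rule 2 holds; rule 3 holds; rule 4 holds.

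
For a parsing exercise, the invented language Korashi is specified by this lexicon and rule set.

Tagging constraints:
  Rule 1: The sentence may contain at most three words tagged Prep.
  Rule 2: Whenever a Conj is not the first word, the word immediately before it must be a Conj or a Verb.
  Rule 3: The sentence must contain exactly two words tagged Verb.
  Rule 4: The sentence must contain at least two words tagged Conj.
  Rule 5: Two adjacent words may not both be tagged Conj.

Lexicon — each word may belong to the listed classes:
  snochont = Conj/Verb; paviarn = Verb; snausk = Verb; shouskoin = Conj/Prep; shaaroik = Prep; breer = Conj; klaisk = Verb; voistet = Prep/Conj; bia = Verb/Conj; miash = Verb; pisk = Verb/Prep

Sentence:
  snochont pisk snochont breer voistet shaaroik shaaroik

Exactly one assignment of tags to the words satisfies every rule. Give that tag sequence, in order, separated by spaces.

Candidates per position — 1:snochont {Conj,Verb}; 2:pisk {Verb,Prep}; 3:snochont {Conj,Verb}; 4:breer {Conj}; 5:voistet {Prep,Conj}; 6:shaaroik {Prep}; 7:shaaroik {Prep}.
At position 3, choosing Conj makes rule 5 impossible to satisfy; hence Verb.
At position 5, choosing Conj makes rule 5 impossible to satisfy; hence Prep.
At position 1, choosing Verb makes rule 4 impossible to satisfy; hence Conj.
At position 2, choosing Prep makes rule 1 impossible to satisfy; hence Verb.
The unique satisfying tagging is: Conj Verb Verb Conj Prep Prep Prep.
Check: rule 1 ✓; rule 2 ✓; rule 3 ✓; rule 4 ✓; rule 5 ✓.

Conj Verb Verb Conj Prep Prep Prep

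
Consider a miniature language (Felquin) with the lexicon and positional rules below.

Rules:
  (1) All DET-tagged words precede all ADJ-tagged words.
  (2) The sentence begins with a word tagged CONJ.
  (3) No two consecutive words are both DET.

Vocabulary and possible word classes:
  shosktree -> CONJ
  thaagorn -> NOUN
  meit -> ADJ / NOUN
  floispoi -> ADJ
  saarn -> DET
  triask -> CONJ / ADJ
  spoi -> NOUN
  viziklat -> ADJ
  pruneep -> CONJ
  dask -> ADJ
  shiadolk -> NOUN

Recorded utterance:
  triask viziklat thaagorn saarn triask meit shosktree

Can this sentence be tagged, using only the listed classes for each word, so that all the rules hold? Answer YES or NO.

NO

Candidates per position — 1:triask {CONJ,ADJ}; 2:viziklat {ADJ}; 3:thaagorn {NOUN}; 4:saarn {DET}; 5:triask {CONJ,ADJ}; 6:meit {ADJ,NOUN}; 7:shosktree {CONJ}.
Rule 1 cannot be satisfied by any choice of tags from the lexicon.
So there is no consistent tagging.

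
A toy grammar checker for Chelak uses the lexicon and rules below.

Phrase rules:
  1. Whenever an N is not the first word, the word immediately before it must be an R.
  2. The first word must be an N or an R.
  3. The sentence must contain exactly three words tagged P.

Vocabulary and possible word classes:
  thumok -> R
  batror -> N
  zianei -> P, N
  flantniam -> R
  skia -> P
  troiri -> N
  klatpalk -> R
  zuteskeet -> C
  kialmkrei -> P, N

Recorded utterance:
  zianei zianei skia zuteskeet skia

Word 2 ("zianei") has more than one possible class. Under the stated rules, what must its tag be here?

P

Candidates per position — 1:zianei {P,N}; 2:zianei {P,N}; 3:skia {P}; 4:zuteskeet {C}; 5:skia {P}.
Word 1 cannot be P — rule 2 would then fail for every completion. It is N.
Word 2 cannot be N — rule 1 would then fail for every completion. It is P.
So the tagging must be: N P P C P.
Verifying each rule — rule 1 ✓; rule 2 ✓; rule 3 ✓.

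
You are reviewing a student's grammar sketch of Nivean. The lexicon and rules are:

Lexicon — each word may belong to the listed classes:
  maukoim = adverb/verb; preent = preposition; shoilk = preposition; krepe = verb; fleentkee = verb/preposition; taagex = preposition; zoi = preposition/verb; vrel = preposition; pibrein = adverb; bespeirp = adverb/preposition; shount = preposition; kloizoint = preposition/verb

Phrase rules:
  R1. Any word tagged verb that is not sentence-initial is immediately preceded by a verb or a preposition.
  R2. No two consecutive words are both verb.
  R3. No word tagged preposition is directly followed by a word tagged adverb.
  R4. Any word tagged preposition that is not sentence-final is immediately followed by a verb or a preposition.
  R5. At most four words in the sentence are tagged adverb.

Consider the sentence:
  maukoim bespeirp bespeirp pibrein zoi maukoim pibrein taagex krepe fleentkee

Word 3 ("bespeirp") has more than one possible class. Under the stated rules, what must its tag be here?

adverb

Candidates per position — 1:maukoim {adverb,verb}; 2:bespeirp {adverb,preposition}; 3:bespeirp {adverb,preposition}; 4:pibrein {adverb}; 5:zoi {preposition,verb}; 6:maukoim {adverb,verb}; 7:pibrein {adverb}; 8:taagex {preposition}; 9:krepe {verb}; 10:fleentkee {verb,preposition}.
At position 2, choosing preposition makes rule 3 impossible to satisfy; hence adverb.
At position 3, choosing preposition makes rule 3 impossible to satisfy; hence adverb.
At position 5, choosing verb makes rule 1 impossible to satisfy; hence preposition.
At position 6, choosing adverb makes rule 3 impossible to satisfy; hence verb.
At position 10, choosing verb makes rule 2 impossible to satisfy; hence preposition.
At position 1, choosing adverb makes rule 5 impossible to satisfy; hence verb.
The unique satisfying tagging is: verb adverb adverb adverb preposition verb adverb preposition verb preposition.
Checking: rule 1 holds; rule 2 holds; rule 3 holds; rule 4 holds; rule 5 holds.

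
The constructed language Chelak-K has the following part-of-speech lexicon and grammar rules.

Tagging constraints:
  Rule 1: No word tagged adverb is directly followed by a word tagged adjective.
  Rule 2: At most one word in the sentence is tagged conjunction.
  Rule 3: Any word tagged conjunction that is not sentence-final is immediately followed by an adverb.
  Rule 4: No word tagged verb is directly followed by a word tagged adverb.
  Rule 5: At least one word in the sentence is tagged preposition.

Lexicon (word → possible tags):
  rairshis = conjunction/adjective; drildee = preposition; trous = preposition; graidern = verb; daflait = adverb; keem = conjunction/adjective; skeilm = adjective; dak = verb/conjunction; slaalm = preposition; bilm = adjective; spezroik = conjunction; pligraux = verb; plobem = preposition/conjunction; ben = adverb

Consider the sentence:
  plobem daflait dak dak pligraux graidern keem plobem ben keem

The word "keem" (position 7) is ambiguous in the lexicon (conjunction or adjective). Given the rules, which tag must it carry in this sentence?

Candidates per position — 1:plobem {preposition,conjunction}; 2:daflait {adverb}; 3:dak {verb,conjunction}; 4:dak {verb,conjunction}; 5:pligraux {verb}; 6:graidern {verb}; 7:keem {conjunction,adjective}; 8:plobem {preposition,conjunction}; 9:ben {adverb}; 10:keem {conjunction,adjective}.
Position 3: conjunction is ruled out by rule 3; that leaves verb.
Position 4: conjunction is ruled out by rule 3; that leaves verb.
Position 7: conjunction is ruled out by rule 3; that leaves adjective.
Position 10: adjective is ruled out by rule 1; that leaves conjunction.
Position 1: conjunction is ruled out by rule 2; that leaves preposition.
Position 8: conjunction is ruled out by rule 2; that leaves preposition.
The only consistent sequence is: preposition adverb verb verb verb verb adjective preposition adverb conjunction.
Verifying each rule — rule 1 ok; rule 2 ok; rule 3 ok; rule 4 ok; rule 5 ok.

adjective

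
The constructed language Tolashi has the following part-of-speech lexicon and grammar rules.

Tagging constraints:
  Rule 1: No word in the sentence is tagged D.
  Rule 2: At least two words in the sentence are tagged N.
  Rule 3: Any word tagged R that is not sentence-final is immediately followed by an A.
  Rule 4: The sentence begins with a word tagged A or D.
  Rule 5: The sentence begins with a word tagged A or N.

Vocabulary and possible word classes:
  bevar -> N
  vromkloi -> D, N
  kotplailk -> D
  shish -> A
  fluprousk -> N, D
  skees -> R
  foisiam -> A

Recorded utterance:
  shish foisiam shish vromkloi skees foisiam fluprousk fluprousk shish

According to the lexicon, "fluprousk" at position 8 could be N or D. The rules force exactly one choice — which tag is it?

N

Candidates per position — 1:shish {A}; 2:foisiam {A}; 3:shish {A}; 4:vromkloi {D,N}; 5:skees {R}; 6:foisiam {A}; 7:fluprousk {N,D}; 8:fluprousk {N,D}; 9:shish {A}.
Position 4: D is ruled out by rule 1; that leaves N.
Position 7: D is ruled out by rule 1; that leaves N.
Position 8: D is ruled out by rule 1; that leaves N.
The unique satisfying tagging is: A A A N R A N N A.
Checking: rule 1 ✓; rule 2 ✓; rule 3 ✓; rule 4 ✓; rule 5 ✓.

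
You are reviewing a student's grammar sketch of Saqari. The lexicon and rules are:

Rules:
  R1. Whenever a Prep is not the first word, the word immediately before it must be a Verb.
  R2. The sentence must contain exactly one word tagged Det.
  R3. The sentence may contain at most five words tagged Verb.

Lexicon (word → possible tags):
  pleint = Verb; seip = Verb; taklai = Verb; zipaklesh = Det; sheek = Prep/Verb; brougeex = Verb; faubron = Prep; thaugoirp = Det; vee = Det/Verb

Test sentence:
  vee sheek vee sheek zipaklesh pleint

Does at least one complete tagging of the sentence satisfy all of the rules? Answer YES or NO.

YES

Candidates per position — 1:vee {Det,Verb}; 2:sheek {Prep,Verb}; 3:vee {Det,Verb}; 4:sheek {Prep,Verb}; 5:zipaklesh {Det}; 6:pleint {Verb}.
One satisfying assignment: Verb Prep Verb Verb Det Verb.
Rule-by-rule: rule 1 ok; rule 2 ok; rule 3 ok.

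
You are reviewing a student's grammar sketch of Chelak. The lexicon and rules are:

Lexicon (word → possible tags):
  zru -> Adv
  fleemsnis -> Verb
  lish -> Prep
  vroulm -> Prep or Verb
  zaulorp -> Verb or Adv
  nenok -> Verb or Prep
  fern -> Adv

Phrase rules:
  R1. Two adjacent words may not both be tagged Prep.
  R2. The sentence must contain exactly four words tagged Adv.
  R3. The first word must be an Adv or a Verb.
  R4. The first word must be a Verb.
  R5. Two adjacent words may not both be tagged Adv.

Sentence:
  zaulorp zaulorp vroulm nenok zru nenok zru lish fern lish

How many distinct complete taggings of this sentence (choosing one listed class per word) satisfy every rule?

6

Candidates per position — 1:zaulorp {Verb,Adv}; 2:zaulorp {Verb,Adv}; 3:vroulm {Prep,Verb}; 4:nenok {Verb,Prep}; 5:zru {Adv}; 6:nenok {Verb,Prep}; 7:zru {Adv}; 8:lish {Prep}; 9:fern {Adv}; 10:lish {Prep}.
There are 32 candidate sequences in total.
Checking each against the rules leaves 6 sequences.
Count = 6.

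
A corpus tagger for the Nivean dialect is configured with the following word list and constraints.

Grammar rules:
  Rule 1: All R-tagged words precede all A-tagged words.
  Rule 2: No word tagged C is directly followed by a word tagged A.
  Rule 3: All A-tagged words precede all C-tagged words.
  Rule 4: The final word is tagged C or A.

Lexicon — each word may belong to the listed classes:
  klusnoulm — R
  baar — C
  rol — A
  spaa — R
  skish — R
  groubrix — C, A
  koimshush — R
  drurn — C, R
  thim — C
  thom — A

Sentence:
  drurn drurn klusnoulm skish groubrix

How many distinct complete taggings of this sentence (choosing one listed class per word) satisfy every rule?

Candidates per position — 1:drurn {C,R}; 2:drurn {C,R}; 3:klusnoulm {R}; 4:skish {R}; 5:groubrix {C,A}.
There are 8 candidate sequences in total.
The sequences that satisfy every rule: C C R R C; C R R R C; R C R R C; R R R R C; R R R R A.
Count = 5.

5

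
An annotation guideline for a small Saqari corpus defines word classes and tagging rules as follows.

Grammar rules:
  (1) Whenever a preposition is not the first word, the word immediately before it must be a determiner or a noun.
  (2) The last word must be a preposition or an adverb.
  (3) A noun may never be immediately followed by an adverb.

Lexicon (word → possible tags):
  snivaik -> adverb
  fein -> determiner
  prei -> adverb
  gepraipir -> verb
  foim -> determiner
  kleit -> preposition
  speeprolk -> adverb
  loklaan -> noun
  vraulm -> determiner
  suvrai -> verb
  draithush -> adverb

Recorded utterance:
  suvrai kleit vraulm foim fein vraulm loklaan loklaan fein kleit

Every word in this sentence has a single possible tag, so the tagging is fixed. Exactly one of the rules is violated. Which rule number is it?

Fixed tagging: verb preposition determiner determiner determiner determiner noun noun determiner preposition.
Rule check: R1 fails, R2 ok, R3 ok.
Only rule 1 fails.

1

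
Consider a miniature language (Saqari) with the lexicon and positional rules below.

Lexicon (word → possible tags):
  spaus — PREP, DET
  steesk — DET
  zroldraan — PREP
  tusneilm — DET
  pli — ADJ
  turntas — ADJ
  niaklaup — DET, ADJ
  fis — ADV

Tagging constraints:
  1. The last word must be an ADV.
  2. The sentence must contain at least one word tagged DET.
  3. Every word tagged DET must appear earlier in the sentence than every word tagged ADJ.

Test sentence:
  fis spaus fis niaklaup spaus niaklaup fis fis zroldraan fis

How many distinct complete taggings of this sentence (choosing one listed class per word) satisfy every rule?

9

Candidates per position — 1:fis {ADV}; 2:spaus {PREP,DET}; 3:fis {ADV}; 4:niaklaup {DET,ADJ}; 5:spaus {PREP,DET}; 6:niaklaup {DET,ADJ}; 7:fis {ADV}; 8:fis {ADV}; 9:zroldraan {PREP}; 10:fis {ADV}.
There are 16 candidate sequences in total.
Checking each against the rules leaves 9 sequences.
Count = 9.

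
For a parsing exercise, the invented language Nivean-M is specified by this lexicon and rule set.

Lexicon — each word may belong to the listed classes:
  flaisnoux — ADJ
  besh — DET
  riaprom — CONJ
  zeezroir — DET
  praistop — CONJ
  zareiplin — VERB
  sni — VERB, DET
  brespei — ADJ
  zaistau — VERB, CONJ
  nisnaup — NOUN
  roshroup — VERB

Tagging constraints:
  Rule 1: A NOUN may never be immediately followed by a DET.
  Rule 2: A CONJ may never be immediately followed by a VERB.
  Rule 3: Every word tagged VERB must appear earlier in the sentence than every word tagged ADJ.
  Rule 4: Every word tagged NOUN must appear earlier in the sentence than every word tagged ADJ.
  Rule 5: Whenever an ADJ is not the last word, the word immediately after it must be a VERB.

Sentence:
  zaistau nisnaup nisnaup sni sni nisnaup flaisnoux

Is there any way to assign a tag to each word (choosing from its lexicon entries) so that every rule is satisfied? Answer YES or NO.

YES

Candidates per position — 1:zaistau {VERB,CONJ}; 2:nisnaup {NOUN}; 3:nisnaup {NOUN}; 4:sni {VERB,DET}; 5:sni {VERB,DET}; 6:nisnaup {NOUN}; 7:flaisnoux {ADJ}.
One satisfying assignment: VERB NOUN NOUN VERB VERB NOUN ADJ.
Check: rule 1 ok; rule 2 ok; rule 3 ok; rule 4 ok; rule 5 ok.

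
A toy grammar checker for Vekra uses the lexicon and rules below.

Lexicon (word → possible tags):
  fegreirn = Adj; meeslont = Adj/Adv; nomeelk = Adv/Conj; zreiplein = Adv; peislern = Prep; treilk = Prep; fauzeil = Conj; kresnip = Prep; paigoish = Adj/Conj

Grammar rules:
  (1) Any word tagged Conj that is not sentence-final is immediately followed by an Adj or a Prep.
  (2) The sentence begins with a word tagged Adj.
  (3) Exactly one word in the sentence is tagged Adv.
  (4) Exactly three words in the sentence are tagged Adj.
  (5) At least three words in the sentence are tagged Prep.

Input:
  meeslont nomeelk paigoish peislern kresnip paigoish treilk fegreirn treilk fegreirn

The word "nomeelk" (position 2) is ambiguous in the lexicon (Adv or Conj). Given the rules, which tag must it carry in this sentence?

Adv

Candidates per position — 1:meeslont {Adj,Adv}; 2:nomeelk {Adv,Conj}; 3:paigoish {Adj,Conj}; 4:peislern {Prep}; 5:kresnip {Prep}; 6:paigoish {Adj,Conj}; 7:treilk {Prep}; 8:fegreirn {Adj}; 9:treilk {Prep}; 10:fegreirn {Adj}.
Word 1 cannot be Adv — rule 2 would then fail for every completion. It is Adj.
Word 2 cannot be Conj — rule 3 would then fail for every completion. It is Adv.
Word 3 cannot be Adj — rule 4 would then fail for every completion. It is Conj.
Word 6 cannot be Adj — rule 4 would then fail for every completion. It is Conj.
The unique satisfying tagging is: Adj Adv Conj Prep Prep Conj Prep Adj Prep Adj.
Checking: rule 1 satisfied; rule 2 satisfied; rule 3 satisfied; rule 4 satisfied; rule 5 satisfied.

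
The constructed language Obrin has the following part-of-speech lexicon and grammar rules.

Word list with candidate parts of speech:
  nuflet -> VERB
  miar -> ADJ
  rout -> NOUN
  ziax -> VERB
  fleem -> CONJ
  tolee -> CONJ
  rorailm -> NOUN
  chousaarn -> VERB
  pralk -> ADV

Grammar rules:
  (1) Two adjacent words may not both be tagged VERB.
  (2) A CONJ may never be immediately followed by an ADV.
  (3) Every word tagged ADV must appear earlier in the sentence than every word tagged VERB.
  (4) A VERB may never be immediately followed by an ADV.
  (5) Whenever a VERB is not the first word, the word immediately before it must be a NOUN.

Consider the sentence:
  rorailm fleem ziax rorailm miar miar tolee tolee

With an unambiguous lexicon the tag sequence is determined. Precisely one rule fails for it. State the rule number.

Fixed tagging: NOUN CONJ VERB NOUN ADJ ADJ CONJ CONJ.
Rule check: R1 pass, R2 pass, R3 pass, R4 pass, R5 fail.
Only rule 5 fails.

5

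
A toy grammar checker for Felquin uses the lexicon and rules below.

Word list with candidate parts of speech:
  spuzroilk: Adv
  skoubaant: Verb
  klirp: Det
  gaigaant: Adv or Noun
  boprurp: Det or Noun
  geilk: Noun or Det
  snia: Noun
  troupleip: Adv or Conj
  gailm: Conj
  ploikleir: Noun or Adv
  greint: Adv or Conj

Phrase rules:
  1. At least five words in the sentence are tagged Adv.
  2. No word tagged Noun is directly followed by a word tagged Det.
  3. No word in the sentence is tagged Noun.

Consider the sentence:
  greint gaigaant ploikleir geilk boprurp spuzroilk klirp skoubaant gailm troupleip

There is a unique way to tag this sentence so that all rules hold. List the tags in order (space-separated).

Candidates per position — 1:greint {Adv,Conj}; 2:gaigaant {Adv,Noun}; 3:ploikleir {Noun,Adv}; 4:geilk {Noun,Det}; 5:boprurp {Det,Noun}; 6:spuzroilk {Adv}; 7:klirp {Det}; 8:skoubaant {Verb}; 9:gailm {Conj}; 10:troupleip {Adv,Conj}.
Position 1: Conj is ruled out by rule 1; that leaves Adv.
Position 2: Noun is ruled out by rule 1; that leaves Adv.
Position 3: Noun is ruled out by rule 1; that leaves Adv.
Position 4: Noun is ruled out by rule 3; that leaves Det.
Position 5: Noun is ruled out by rule 3; that leaves Det.
Position 10: Conj is ruled out by rule 1; that leaves Adv.
The unique satisfying tagging is: Adv Adv Adv Det Det Adv Det Verb Conj Adv.
Check: rule 1 ok; rule 2 ok; rule 3 ok.

Adv Adv Adv Det Det Adv Det Verb Conj Adv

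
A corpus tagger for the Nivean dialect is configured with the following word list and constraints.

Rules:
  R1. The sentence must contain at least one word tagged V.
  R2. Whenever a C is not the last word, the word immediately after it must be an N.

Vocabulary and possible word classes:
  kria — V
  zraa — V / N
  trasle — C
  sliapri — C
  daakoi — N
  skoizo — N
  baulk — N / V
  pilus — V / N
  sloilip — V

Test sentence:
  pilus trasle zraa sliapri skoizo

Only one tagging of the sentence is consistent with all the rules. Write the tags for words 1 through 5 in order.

V C N C N

Candidates per position — 1:pilus {V,N}; 2:trasle {C}; 3:zraa {V,N}; 4:sliapri {C}; 5:skoizo {N}.
Position 3: tagging it V would leave rule 2 unsatisfiable, so it must be N.
Position 1: tagging it N would leave rule 1 unsatisfiable, so it must be V.
That leaves exactly one tagging: V C N C N.
Check: rule 1 ok; rule 2 ok.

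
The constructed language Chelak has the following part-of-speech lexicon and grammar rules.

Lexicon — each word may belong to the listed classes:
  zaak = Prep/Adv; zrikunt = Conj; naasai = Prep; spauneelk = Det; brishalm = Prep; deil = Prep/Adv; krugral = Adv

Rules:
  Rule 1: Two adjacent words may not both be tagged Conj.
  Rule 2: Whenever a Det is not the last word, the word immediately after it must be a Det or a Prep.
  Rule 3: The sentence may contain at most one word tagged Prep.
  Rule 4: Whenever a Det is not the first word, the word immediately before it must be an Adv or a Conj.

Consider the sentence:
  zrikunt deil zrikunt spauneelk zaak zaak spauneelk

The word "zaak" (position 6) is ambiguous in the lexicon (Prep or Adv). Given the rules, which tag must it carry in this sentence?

Adv

Candidates per position — 1:zrikunt {Conj}; 2:deil {Prep,Adv}; 3:zrikunt {Conj}; 4:spauneelk {Det}; 5:zaak {Prep,Adv}; 6:zaak {Prep,Adv}; 7:spauneelk {Det}.
At position 5, choosing Adv makes rule 2 impossible to satisfy; hence Prep.
At position 6, choosing Prep makes rule 3 impossible to satisfy; hence Adv.
At position 2, choosing Prep makes rule 3 impossible to satisfy; hence Adv.
So the tagging must be: Conj Adv Conj Det Prep Adv Det.
Verifying each rule — rule 1 satisfied; rule 2 satisfied; rule 3 satisfied; rule 4 satisfied.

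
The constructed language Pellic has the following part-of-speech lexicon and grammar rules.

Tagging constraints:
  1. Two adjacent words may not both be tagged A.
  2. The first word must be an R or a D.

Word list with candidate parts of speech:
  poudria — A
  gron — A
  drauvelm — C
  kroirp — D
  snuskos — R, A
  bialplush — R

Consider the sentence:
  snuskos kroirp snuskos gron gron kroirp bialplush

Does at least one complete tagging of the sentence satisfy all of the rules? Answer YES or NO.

NO

Candidates per position — 1:snuskos {R,A}; 2:kroirp {D}; 3:snuskos {R,A}; 4:gron {A}; 5:gron {A}; 6:kroirp {D}; 7:bialplush {R}.
Rule 1 cannot be satisfied by any choice of tags from the lexicon.
So there is no consistent tagging.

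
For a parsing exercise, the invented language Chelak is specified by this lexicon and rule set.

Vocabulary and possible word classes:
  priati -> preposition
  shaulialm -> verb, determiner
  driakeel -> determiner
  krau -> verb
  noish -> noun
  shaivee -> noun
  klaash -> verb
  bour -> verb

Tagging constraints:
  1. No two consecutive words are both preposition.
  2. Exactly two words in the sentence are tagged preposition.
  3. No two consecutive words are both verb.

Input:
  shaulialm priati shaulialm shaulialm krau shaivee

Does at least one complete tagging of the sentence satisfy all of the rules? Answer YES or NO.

Candidates per position — 1:shaulialm {verb,determiner}; 2:priati {preposition}; 3:shaulialm {verb,determiner}; 4:shaulialm {verb,determiner}; 5:krau {verb}; 6:shaivee {noun}.
Rule 2 cannot be satisfied by any choice of tags from the lexicon.
So there is no consistent tagging.

NO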